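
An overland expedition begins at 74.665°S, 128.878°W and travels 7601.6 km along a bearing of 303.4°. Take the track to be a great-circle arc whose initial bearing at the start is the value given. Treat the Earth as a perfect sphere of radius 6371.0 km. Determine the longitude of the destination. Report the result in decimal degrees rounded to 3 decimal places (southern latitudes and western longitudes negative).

Angular distance δ = d/R = 7601.6 / 6371 = 1.193156 rad.
With φ₁ = -74.665° = -1.303150 rad and θ = 303.4° = 5.295329 rad:
Applying the spherical law of cosines for sides, sin φ₂ = sin φ₁ cos δ + cos φ₁ sin δ cos θ = -0.220276, so φ₂ = -12.725°.
For the longitude increment, Δλ = atan2( sin θ sin δ cos φ₁, cos δ − sin φ₁ sin φ₂ ) = atan2(-0.205229, 0.156294) = -52.708°.
λ₂ = -128.878° + -52.708° = -181.586°, normalized to (−180°, 180°] → 178.414°.

longitude 178.414°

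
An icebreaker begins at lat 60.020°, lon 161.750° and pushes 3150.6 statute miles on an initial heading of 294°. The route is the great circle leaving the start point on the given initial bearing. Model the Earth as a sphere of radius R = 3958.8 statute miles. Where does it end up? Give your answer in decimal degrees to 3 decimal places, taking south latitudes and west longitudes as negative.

Angular distance δ = d/R = 3150.6 / 3958.8 = 0.795847 rad.
Converting: φ₁ = 1.047547 rad, θ = 5.131268 rad.
Destination latitude: φ₂ = arcsin( sin φ₁ cos δ + cos φ₁ sin δ cos θ ) = arcsin(0.751272) = 48.701°.
For the longitude increment, Δλ = atan2( sin θ sin δ cos φ₁, cos δ − sin φ₁ sin φ₂ ) = atan2(-0.326147, 0.048928) = -81.468°.
λ₂ = λ₁ + Δλ = 80.282°.

latitude 48.701°, longitude 80.282°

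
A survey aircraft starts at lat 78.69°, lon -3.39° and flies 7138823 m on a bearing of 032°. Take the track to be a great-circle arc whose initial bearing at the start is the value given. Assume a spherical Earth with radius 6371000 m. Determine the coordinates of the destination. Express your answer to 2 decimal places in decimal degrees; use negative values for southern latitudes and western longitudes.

δ = 7138823/6371000 = 1.120518 rad (64.2010°).
With φ₁ = 78.69° = 1.373400 rad and θ = 32° = 0.558505 rad:
sin φ₂ = sin φ₁ cos δ + cos φ₁ sin δ cos θ = (0.980580)(0.435216) + (0.196117)(0.900326)(0.848048) = 0.576503
φ₂ = asin(0.576503) = 0.614443 rad = 35.20°.
For the longitude increment, Δλ = atan2( sin θ sin δ cos φ₁, cos δ − sin φ₁ sin φ₂ ) = atan2(0.093568, -0.130092) = 144.27°.
λ₂ = λ₁ + Δλ = 140.88°.

latitude 35.20°, longitude 140.88°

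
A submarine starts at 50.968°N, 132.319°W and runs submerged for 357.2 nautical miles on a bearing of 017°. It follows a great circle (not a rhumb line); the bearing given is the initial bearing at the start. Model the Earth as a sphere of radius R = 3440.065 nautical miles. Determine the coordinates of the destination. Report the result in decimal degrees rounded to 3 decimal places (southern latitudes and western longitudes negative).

latitude 56.619°, longitude -129.162°

The arc subtends δ = 357.2/3440.065 = 0.103835 rad at the centre.
With φ₁ = 50.968° = 0.889559 rad and θ = 17° = 0.296706 rad:
Destination latitude: φ₂ = arcsin( sin φ₁ cos δ + cos φ₁ sin δ cos θ ) = arcsin(0.835032) = 56.619°.
Then Δλ = atan2(0.019084, 0.345966) = 0.055106 rad, from sin θ sin δ cos φ₁ over cos δ − sin φ₁ sin φ₂.
Hence λ₂ = -132.319° + 3.157° = -129.162°.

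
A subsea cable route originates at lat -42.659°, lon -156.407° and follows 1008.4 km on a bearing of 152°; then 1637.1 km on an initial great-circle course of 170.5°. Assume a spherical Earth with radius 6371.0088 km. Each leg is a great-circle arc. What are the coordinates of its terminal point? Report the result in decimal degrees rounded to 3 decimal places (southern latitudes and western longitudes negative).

Apply the spherical direct solution leg by leg, carrying full precision between legs.
Leg 1: from (-42.659°, -156.407°), δ = 1008.4/6371.0088 = 0.158279 rad, θ = 152° → φ = -50.490°, λ = -149.728°.
Leg 2: from (-50.490°, -149.728°), δ = 1637.1/6371.0088 = 0.256961 rad, θ = 170.5° → φ = -64.911°, λ = -144.051°.

latitude -64.911°, longitude -144.051°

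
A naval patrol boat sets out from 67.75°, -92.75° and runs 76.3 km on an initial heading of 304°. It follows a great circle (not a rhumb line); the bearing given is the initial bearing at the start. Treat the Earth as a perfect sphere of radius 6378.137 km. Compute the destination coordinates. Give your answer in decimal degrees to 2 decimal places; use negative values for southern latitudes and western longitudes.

δ = 76.3/6378.137 = 0.011963 rad (0.6854°).
Converting: φ₁ = 1.182461 rad, θ = 5.305801 rad.
sin φ₂ = sin φ₁ cos δ + cos φ₁ sin δ cos θ = (0.925541)(0.999928) + (0.378649)(0.011962)(0.559193) = 0.928007
φ₂ = asin(0.928007) = 1.189028 rad = 68.13°.
For the longitude increment, Δλ = atan2( sin θ sin δ cos φ₁, cos δ − sin φ₁ sin φ₂ ) = atan2(-0.003755, 0.141020) = -1.53°.
Hence λ₂ = -92.75° + -1.53° = -94.28°.

latitude 68.13°, longitude -94.28°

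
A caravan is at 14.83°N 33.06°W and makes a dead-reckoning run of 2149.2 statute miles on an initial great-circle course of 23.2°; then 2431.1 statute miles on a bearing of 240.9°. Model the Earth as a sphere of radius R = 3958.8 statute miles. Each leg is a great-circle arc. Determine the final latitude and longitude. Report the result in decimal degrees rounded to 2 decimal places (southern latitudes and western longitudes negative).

latitude 20.38°, longitude -49.47°

Apply the spherical direct solution leg by leg, carrying full precision between legs.
Leg 1: from (14.83°, -33.06°), δ = 2149.2/3958.8 = 0.542892 rad, θ = 23.2° → φ = 42.70°, λ = -16.98°.
Leg 2: from (42.70°, -16.98°), δ = 2431.1/3958.8 = 0.614100 rad, θ = 240.9° → φ = 20.38°, λ = -49.47°.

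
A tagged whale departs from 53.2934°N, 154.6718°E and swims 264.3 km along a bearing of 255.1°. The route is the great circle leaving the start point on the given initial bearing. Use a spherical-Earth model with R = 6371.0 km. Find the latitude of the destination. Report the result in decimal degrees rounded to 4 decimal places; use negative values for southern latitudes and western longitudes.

latitude 52.6215°

Angular distance δ = d/R = 264.3 / 6371 = 0.041485 rad.
With φ₁ = 53.2934° = 0.930145 rad and θ = 255.1° = 4.452335 rad:
sin φ₂ = sin φ₁ cos δ + cos φ₁ sin δ cos θ = (0.801707)(0.999140) + (0.597718)(0.041473)(-0.257133) = 0.794643
φ₂ = asin(0.794643) = 0.918419 rad = 52.6215°.
For the longitude increment, Δλ = atan2( sin θ sin δ cos φ₁, cos δ − sin φ₁ sin φ₂ ) = atan2(-0.023956, 0.362069) = -3.7853°.
λ₂ = λ₁ + Δλ = 150.8865°.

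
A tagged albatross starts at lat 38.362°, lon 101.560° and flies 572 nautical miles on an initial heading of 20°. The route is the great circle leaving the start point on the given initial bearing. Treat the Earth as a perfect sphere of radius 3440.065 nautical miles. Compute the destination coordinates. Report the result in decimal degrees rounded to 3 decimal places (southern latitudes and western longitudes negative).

δ = 572/3440.065 = 0.166276 rad (9.5269°).
Start latitude φ₁ = 0.669543 rad; initial bearing θ = 0.349066 rad.
sin φ₂ = sin φ₁ cos δ + cos φ₁ sin δ cos θ = (0.620628)(0.986208) + (0.784105)(0.165511)(0.939693) = 0.734019
φ₂ = asin(0.734019) = 0.824222 rad = 47.224°.
For the longitude increment, Δλ = atan2( sin θ sin δ cos φ₁, cos δ − sin φ₁ sin φ₂ ) = atan2(0.044387, 0.530655) = 4.781°.
λ₂ = λ₁ + Δλ = 106.341°.

latitude 47.224°, longitude 106.341°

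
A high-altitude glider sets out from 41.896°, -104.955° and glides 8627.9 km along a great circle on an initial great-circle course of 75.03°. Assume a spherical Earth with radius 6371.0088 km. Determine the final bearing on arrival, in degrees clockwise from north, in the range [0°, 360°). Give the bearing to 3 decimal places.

final bearing 130.348°

The arc subtends δ = 8627.9/6371.0088 = 1.354244 rad at the centre.
Start latitude φ₁ = 0.731223 rad; initial bearing θ = 1.309521 rad.
Destination latitude: φ₂ = arcsin( sin φ₁ cos δ + cos φ₁ sin δ cos θ ) = arcsin(0.331269) = 19.346°.
Then Δλ = atan2(0.702300, -0.006351) = 1.579839 rad, from sin θ sin δ cos φ₁ over cos δ − sin φ₁ sin φ₂.
λ₂ = -104.955° + 90.518° = -14.437°.
The forward bearing on arrival equals the back-azimuth from the destination plus 180°.
Back-azimuth from P₂ (19.346°, -14.437°) to P₁ (41.896°, -104.955°), with Δλ' = λ₁ − λ₂ = -90.518°: atan2( sin Δλ' cos φ₁ , cos φ₂ sin φ₁ − sin φ₂ cos φ₁ cos Δλ' ) = 310.348°.
Final bearing = (310.348° + 180°) mod 360° = 130.348°.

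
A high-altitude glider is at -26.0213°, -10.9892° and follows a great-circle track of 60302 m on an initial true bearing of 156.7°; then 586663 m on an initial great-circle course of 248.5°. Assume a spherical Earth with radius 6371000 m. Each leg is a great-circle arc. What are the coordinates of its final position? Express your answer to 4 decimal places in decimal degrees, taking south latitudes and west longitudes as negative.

Apply the spherical direct solution leg by leg, carrying full precision between legs.
Leg 1: from (-26.0213°, -10.9892°), δ = 60302/6371000 = 0.009465 rad, θ = 156.7° → φ = -26.5192°, λ = -10.7495°.
Leg 2: from (-26.5192°, -10.7495°), δ = 586663/6371000 = 0.092083 rad, θ = 248.5° → φ = -28.3438°, λ = -16.3279°.

latitude -28.3438°, longitude -16.3279°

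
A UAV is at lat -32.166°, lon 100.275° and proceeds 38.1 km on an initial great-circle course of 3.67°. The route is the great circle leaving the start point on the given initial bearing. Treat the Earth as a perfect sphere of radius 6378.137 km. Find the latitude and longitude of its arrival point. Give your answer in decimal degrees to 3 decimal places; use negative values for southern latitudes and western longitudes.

latitude -31.824°, longitude 100.301°

δ = 38.1/6378.137 = 0.005974 rad (0.3423°).
With φ₁ = -32.166° = -0.561403 rad and θ = 3.67° = 0.064054 rad:
Destination latitude: φ₂ = arcsin( sin φ₁ cos δ + cos φ₁ sin δ cos θ ) = arcsin(-0.527318) = -31.824°.
Then Δλ = atan2(0.000324, 0.719252) = 0.000450 rad, from sin θ sin δ cos φ₁ over cos δ − sin φ₁ sin φ₂.
λ₂ = λ₁ + Δλ = 100.301°.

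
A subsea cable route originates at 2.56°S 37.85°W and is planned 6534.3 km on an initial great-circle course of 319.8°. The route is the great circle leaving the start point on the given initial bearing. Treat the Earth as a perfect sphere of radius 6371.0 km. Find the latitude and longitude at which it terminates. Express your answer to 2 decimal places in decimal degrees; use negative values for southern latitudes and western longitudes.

latitude 39.00°, longitude -83.09°

δ = 6534.3/6371 = 1.025632 rad (58.7644°).
Converting: φ₁ = -0.044680 rad, θ = 5.581563 rad.
sin φ₂ = sin φ₁ cos δ + cos φ₁ sin δ cos θ = (-0.044666)(0.518559) + (0.999002)(0.855042)(0.763796) = 0.629264
φ₂ = asin(0.629264) = 0.680606 rad = 39.00°.
For the longitude increment, Δλ = atan2( sin θ sin δ cos φ₁, cos δ − sin φ₁ sin φ₂ ) = atan2(-0.551343, 0.546665) = -45.24°.
λ₂ = -37.85° + -45.24° = -83.09°.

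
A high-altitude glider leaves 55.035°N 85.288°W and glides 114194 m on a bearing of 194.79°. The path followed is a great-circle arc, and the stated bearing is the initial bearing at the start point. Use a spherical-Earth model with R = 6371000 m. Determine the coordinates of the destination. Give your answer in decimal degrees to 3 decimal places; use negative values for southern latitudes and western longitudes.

δ = 114194/6371000 = 0.017924 rad (1.0270°).
With φ₁ = 55.035° = 0.960542 rad and θ = 194.79° = 3.399727 rad:
Destination latitude: φ₂ = arcsin( sin φ₁ cos δ + cos φ₁ sin δ cos θ ) = arcsin(0.809440) = 54.041°.
For the longitude increment, Δλ = atan2( sin θ sin δ cos φ₁, cos δ − sin φ₁ sin φ₂ ) = atan2(-0.002622, 0.336502) = -0.446°.
Hence λ₂ = -85.288° + -0.446° = -85.734°.

latitude 54.041°, longitude -85.734°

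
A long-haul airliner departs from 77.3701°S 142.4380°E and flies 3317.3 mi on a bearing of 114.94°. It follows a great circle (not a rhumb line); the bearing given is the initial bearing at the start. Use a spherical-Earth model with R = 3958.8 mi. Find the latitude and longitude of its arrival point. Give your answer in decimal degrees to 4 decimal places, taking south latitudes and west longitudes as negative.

latitude -46.1640°, longitude -114.2427°

δ = 3317.3/3958.8 = 0.837956 rad (48.0113°).
Converting: φ₁ = -1.350363 rad, θ = 2.006081 rad.
sin φ₂ = sin φ₁ cos δ + cos φ₁ sin δ cos θ = (-0.975803)(0.668984) + (0.218652)(0.743277)(-0.421669) = -0.721325
φ₂ = asin(-0.721325) = -0.805714 rad = -46.1640°.
Δλ = atan2( sin θ sin δ cos φ₁ , cos δ − sin φ₁ sin φ₂ ) = atan2(0.147364, -0.034888) = 1.803261 rad = 103.3193°.
λ₂ = 142.4380° + 103.3193° = 245.7573°, normalized to (−180°, 180°] → -114.2427°.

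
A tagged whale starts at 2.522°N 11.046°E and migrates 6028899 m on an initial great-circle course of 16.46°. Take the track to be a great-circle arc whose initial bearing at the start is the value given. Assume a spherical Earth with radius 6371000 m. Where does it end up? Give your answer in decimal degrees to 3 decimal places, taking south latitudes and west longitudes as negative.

Central angle δ = d/R = 0.946303 rad.
With φ₁ = 2.522° = 0.044017 rad and θ = 16.46° = 0.287281 rad:
Destination latitude: φ₂ = arcsin( sin φ₁ cos δ + cos φ₁ sin δ cos θ ) = arcsin(0.802987) = 53.416°.
Δλ = atan2( sin θ sin δ cos φ₁ , cos δ − sin φ₁ sin φ₂ ) = atan2(0.229644, 0.549352) = 0.395950 rad = 22.686°.
λ₂ = 11.046° + 22.686° = 33.732°.

latitude 53.416°, longitude 33.732°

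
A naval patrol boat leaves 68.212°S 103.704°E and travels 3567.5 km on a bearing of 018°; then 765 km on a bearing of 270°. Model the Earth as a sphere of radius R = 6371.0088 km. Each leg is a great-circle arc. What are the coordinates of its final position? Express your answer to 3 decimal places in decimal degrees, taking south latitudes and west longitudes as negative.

Apply the spherical direct solution leg by leg, carrying full precision between legs.
Leg 1: from (-68.212°, 103.704°), δ = 3567.5/6371.0088 = 0.559958 rad, θ = 18° → φ = -36.816°, λ = 115.535°.
Leg 2: from (-36.816°, 115.535°), δ = 765/6371.0088 = 0.120075 rad, θ = 270° → φ = -36.508°, λ = 106.964°.

latitude -36.508°, longitude 106.964°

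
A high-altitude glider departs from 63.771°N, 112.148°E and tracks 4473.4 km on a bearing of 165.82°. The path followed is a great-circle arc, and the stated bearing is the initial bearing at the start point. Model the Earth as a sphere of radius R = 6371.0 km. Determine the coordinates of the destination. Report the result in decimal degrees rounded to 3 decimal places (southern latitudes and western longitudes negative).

latitude 24.085°, longitude 122.128°

Angular distance δ = d/R = 4473.4 / 6371 = 0.702150 rad.
Converting: φ₁ = 1.113014 rad, θ = 2.894105 rad.
Applying the spherical law of cosines for sides, sin φ₂ = sin φ₁ cos δ + cos φ₁ sin δ cos θ = 0.408098, so φ₂ = 24.085°.
Then Δλ = atan2(0.069925, 0.397377) = 0.174184 rad, from sin θ sin δ cos φ₁ over cos δ − sin φ₁ sin φ₂.
Hence λ₂ = 112.148° + 9.980° = 122.128°.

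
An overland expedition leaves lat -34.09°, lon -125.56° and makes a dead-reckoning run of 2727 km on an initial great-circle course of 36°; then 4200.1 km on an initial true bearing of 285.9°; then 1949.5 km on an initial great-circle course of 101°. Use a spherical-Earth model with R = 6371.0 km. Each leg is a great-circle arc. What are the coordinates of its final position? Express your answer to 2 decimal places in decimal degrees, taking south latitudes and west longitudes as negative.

latitude -4.39°, longitude -129.88°

Apply the spherical direct solution leg by leg, carrying full precision between legs.
Leg 1: from (-34.09°, -125.56°), δ = 2727/6371 = 0.428033 rad, θ = 36° → φ = -13.40°, λ = -111.03°.
Leg 2: from (-13.40°, -111.03°), δ = 4200.1/6371 = 0.659253 rad, θ = 285.9° → φ = -1.15°, λ = -147.14°.
Leg 3: from (-1.15°, -147.14°), δ = 1949.5/6371 = 0.305996 rad, θ = 101° → φ = -4.39°, λ = -129.88°.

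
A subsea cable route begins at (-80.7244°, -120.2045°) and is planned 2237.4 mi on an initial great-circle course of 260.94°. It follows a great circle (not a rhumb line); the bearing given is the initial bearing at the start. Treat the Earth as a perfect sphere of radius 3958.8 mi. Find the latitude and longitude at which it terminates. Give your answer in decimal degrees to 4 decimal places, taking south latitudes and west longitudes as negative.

latitude -57.8920°, longitude 155.5061°

The arc subtends δ = 2237.4/3958.8 = 0.565171 rad at the centre.
Converting: φ₁ = -1.408907 rad, θ = 4.554262 rad.
Applying the spherical law of cosines for sides, sin φ₂ = sin φ₁ cos δ + cos φ₁ sin δ cos θ = -0.847048, so φ₂ = -57.8920°.
For the longitude increment, Δλ = atan2( sin θ sin δ cos φ₁, cos δ − sin φ₁ sin φ₂ ) = atan2(-0.085247, 0.008525) = -84.2894°.
λ₂ = -120.2045° + -84.2894° = -204.4939°, normalized to (−180°, 180°] → 155.5061°.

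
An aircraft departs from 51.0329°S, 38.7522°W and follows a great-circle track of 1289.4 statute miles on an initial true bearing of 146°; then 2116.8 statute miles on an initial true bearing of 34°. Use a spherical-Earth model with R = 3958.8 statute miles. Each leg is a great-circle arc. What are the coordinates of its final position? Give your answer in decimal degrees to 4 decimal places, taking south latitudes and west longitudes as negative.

latitude -36.6011°, longitude 6.7082°

Apply the spherical direct solution leg by leg, carrying full precision between legs.
Leg 1: from (-51.0329°, -38.7522°), δ = 1289.4/3958.8 = 0.325705 rad, θ = 146° → φ = -64.6157°, λ = -14.0824°.
Leg 2: from (-64.6157°, -14.0824°), δ = 2116.8/3958.8 = 0.534707 rad, θ = 34° → φ = -36.6011°, λ = 6.7082°.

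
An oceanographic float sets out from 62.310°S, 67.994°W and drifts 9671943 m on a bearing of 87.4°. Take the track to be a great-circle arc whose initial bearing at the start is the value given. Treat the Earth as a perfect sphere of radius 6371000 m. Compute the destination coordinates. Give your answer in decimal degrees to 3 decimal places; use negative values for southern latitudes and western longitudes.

Angular distance δ = d/R = 9671943 / 6371000 = 1.518120 rad.
With φ₁ = -62.310° = -1.087515 rad and θ = 87.4° = 1.525418 rad:
Destination latitude: φ₂ = arcsin( sin φ₁ cos δ + cos φ₁ sin δ cos θ ) = arcsin(-0.025572) = -1.465°.
Then Δλ = atan2(0.463565, 0.030009) = 1.506151 rad, from sin θ sin δ cos φ₁ over cos δ − sin φ₁ sin φ₂.
λ₂ = -67.994° + 86.296° = 18.302°.

latitude -1.465°, longitude 18.302°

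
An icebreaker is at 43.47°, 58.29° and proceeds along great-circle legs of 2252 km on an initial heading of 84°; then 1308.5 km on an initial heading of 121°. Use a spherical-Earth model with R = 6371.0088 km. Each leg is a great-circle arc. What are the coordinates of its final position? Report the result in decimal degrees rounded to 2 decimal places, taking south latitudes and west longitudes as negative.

latitude 35.43°, longitude 98.37°

Apply the spherical direct solution leg by leg, carrying full precision between legs.
Leg 1: from (43.47°, 58.29°), δ = 2252/6371.0088 = 0.353476 rad, θ = 84° → φ = 42.20°, λ = 85.98°.
Leg 2: from (42.20°, 85.98°), δ = 1308.5/6371.0088 = 0.205383 rad, θ = 121° → φ = 35.43°, λ = 98.37°.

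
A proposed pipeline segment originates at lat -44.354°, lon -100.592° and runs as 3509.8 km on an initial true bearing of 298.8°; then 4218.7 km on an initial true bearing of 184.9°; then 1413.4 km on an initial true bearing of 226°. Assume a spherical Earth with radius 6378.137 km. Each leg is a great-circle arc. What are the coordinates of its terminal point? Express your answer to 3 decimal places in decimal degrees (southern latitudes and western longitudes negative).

Apply the spherical direct solution leg by leg, carrying full precision between legs.
Leg 1: from (-44.354°, -100.592°), δ = 3509.8/6378.137 = 0.550286 rad, θ = 298.8° → φ = -24.567°, λ = -130.848°.
Leg 2: from (-24.567°, -130.848°), δ = 4218.7/6378.137 = 0.661431 rad, θ = 184.9° → φ = -62.212°, λ = -137.309°.
Leg 3: from (-62.212°, -137.309°), δ = 1413.4/6378.137 = 0.221601 rad, θ = 226° → φ = -69.103°, λ = -163.622°.

latitude -69.103°, longitude -163.622°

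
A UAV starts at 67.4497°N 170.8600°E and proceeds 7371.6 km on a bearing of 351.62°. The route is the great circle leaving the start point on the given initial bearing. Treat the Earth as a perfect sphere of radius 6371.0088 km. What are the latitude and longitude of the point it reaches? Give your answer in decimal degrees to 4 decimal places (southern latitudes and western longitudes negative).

The arc subtends δ = 7371.6/6371.0088 = 1.157054 rad at the centre.
Start latitude φ₁ = 1.177219 rad; initial bearing θ = 6.136927 rad.
Destination latitude: φ₂ = arcsin( sin φ₁ cos δ + cos φ₁ sin δ cos θ ) = arcsin(0.718687) = 45.9462°.
Δλ = atan2( sin θ sin δ cos φ₁ , cos δ − sin φ₁ sin φ₂ ) = atan2(-0.051174, -0.261700) = -2.948486 rad = -168.9358°.
λ₂ = 170.8600° + -168.9358° = 1.9242°.

latitude 45.9462°, longitude 1.9242°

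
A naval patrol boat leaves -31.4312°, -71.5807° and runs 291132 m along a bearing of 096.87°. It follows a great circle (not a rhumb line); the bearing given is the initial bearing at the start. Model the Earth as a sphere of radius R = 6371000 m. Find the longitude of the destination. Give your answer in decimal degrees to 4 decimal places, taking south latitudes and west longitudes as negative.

Angular distance δ = d/R = 291132 / 6371000 = 0.045696 rad.
With φ₁ = -31.4312° = -0.548578 rad and θ = 96.87° = 1.690700 rad:
Destination latitude: φ₂ = arcsin( sin φ₁ cos δ + cos φ₁ sin δ cos θ ) = arcsin(-0.525592) = -31.7081°.
Then Δλ = atan2(0.038698, 0.724873) = 0.053335 rad, from sin θ sin δ cos φ₁ over cos δ − sin φ₁ sin φ₂.
λ₂ = -71.5807° + 3.0559° = -68.5248°.

longitude -68.5248°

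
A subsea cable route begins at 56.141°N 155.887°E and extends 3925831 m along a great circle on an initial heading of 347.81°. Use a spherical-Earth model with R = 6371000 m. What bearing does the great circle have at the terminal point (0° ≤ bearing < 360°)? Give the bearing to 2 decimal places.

Angular distance δ = d/R = 3925831 / 6371000 = 0.616203 rad.
Start latitude φ₁ = 0.979845 rad; initial bearing θ = 6.070430 rad.
sin φ₂ = sin φ₁ cos δ + cos φ₁ sin δ cos θ = (0.830411)(0.816079) + (0.557151)(0.577941)(0.977453) = 0.992421
φ₂ = asin(0.992421) = 1.447600 rad = 82.941°.
Δλ = atan2( sin θ sin δ cos φ₁ , cos δ − sin φ₁ sin φ₂ ) = atan2(-0.067992, -0.008039) = -1.688483 rad = -96.743°.
λ₂ = 155.887° + -96.743° = 59.144°.
The forward bearing on arrival equals the back-azimuth from the destination plus 180°.
Back-azimuth from P₂ (82.94°, 59.14°) to P₁ (56.14°, 155.89°), with Δλ' = λ₁ − λ₂ = 96.74°: atan2( sin Δλ' cos φ₁ , cos φ₂ sin φ₁ − sin φ₂ cos φ₁ cos Δλ' ) = 73.21°.
Final bearing = (73.21° + 180°) mod 360° = 253.21°.

final bearing 253.21°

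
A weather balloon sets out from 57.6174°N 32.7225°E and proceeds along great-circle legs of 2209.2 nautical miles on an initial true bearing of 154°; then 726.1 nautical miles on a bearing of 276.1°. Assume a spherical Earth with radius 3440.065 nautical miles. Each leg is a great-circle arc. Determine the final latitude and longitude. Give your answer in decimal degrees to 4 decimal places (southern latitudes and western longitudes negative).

Apply the spherical direct solution leg by leg, carrying full precision between legs.
Leg 1: from (57.6174°, 32.7225°), δ = 2209.2/3440.065 = 0.642197 rad, θ = 154° → φ = 22.8260°, λ = 49.2739°.
Leg 2: from (22.8260°, 49.2739°), δ = 726.1/3440.065 = 0.211072 rad, θ = 276.1° → φ = 23.5685°, λ = 36.1368°.

latitude 23.5685°, longitude 36.1368°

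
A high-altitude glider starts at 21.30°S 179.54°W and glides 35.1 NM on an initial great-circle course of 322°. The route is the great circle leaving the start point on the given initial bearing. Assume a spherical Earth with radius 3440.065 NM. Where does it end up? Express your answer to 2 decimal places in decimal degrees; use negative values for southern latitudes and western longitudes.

latitude -20.84°, longitude -179.93°

The arc subtends δ = 35.1/3440.065 = 0.010203 rad at the centre.
Start latitude φ₁ = -0.371755 rad; initial bearing θ = 5.619960 rad.
sin φ₂ = sin φ₁ cos δ + cos φ₁ sin δ cos θ = (-0.363251)(0.999948) + (0.931691)(0.010203)(0.788011) = -0.355741
φ₂ = asin(-0.355741) = -0.363707 rad = -20.84°.
Then Δλ = atan2(-0.005853, 0.870724) = -0.006721 rad, from sin θ sin δ cos φ₁ over cos δ − sin φ₁ sin φ₂.
λ₂ = λ₁ + Δλ = -179.93°.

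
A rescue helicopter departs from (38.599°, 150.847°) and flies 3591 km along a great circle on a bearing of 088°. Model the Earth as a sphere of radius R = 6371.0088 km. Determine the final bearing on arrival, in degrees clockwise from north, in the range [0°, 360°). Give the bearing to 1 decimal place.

final bearing 111.7°

Angular distance δ = d/R = 3591 / 6371.0088 = 0.563647 rad.
With φ₁ = 38.599° = 0.673680 rad and θ = 88° = 1.535890 rad:
sin φ₂ = sin φ₁ cos δ + cos φ₁ sin δ cos θ = (0.623866)(0.845312) + (0.781531)(0.534273)(0.034899) = 0.541934
φ₂ = asin(0.541934) = 0.572736 rad = 32.815°.
Then Δλ = atan2(0.417296, 0.507218) = 0.688439 rad, from sin θ sin δ cos φ₁ over cos δ − sin φ₁ sin φ₂.
λ₂ = 150.847° + 39.445° = 190.292°, normalized to (−180°, 180°] → -169.708°.
The forward bearing on arrival equals the back-azimuth from the destination plus 180°.
Back-azimuth from P₂ (32.8°, -169.7°) to P₁ (38.6°, 150.8°), with Δλ' = λ₁ − λ₂ = 320.6°: atan2( sin Δλ' cos φ₁ , cos φ₂ sin φ₁ − sin φ₂ cos φ₁ cos Δλ' ) = 291.7°.
Final bearing = (291.7° + 180°) mod 360° = 111.7°.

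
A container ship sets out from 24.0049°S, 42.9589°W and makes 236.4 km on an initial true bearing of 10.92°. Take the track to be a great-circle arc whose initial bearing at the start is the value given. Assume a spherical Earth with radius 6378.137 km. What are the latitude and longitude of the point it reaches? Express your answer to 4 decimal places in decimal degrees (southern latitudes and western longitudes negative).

δ = 236.4/6378.137 = 0.037064 rad (2.1236°).
Converting: φ₁ = -0.418965 rad, θ = 0.190590 rad.
sin φ₂ = sin φ₁ cos δ + cos φ₁ sin δ cos θ = (-0.406815)(0.999313) + (0.913511)(0.037056)(0.981893) = -0.373298
φ₂ = asin(-0.373298) = -0.382561 rad = -21.9191°.
Then Δλ = atan2(0.006413, 0.847450) = 0.007567 rad, from sin θ sin δ cos φ₁ over cos δ − sin φ₁ sin φ₂.
Hence λ₂ = -42.9589° + 0.4335° = -42.5254°.

latitude -21.9191°, longitude -42.5254°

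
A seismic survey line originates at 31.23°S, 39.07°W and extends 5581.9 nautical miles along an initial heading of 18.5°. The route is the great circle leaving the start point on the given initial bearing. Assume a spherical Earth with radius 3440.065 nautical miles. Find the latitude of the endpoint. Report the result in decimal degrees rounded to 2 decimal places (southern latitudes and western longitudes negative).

Central angle δ = d/R = 1.622615 rad.
Start latitude φ₁ = -0.545066 rad; initial bearing θ = 0.322886 rad.
sin φ₂ = sin φ₁ cos δ + cos φ₁ sin δ cos θ = (-0.518475)(-0.051795) + (0.855093)(0.998658)(0.948324) = 0.836671
φ₂ = asin(0.836671) = 0.991176 rad = 56.79°.
Δλ = atan2( sin θ sin δ cos φ₁ , cos δ − sin φ₁ sin φ₂ ) = atan2(0.270961, 0.381998) = 0.616958 rad = 35.35°.
λ₂ = -39.07° + 35.35° = -3.72°.

latitude 56.79°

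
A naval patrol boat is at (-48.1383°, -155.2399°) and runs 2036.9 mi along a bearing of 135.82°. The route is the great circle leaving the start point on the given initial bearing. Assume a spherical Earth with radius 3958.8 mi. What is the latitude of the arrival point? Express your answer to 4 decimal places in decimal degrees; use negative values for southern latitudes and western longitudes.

latitude -62.1106°

Angular distance δ = d/R = 2036.9 / 3958.8 = 0.514525 rad.
Start latitude φ₁ = -0.840172 rad; initial bearing θ = 2.370506 rad.
sin φ₂ = sin φ₁ cos δ + cos φ₁ sin δ cos θ = (-0.744758)(0.870527) + (0.667335)(0.492121)(-0.717154) = -0.883852
φ₂ = asin(-0.883852) = -1.084034 rad = -62.1106°.
For the longitude increment, Δλ = atan2( sin θ sin δ cos φ₁, cos δ − sin φ₁ sin φ₂ ) = atan2(0.228873, 0.212271) = 47.1553°.
λ₂ = λ₁ + Δλ = -108.0846°.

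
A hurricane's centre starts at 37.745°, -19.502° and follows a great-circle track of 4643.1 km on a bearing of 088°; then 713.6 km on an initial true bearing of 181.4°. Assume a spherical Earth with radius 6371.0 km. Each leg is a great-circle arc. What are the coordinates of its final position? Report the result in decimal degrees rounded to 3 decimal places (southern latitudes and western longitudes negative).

Apply the spherical direct solution leg by leg, carrying full precision between legs.
Leg 1: from (37.745°, -19.502°), δ = 4643.1/6371 = 0.728787 rad, θ = 88° → φ = 28.361°, λ = 29.641°.
Leg 2: from (28.361°, 29.641°), δ = 713.6/6371 = 0.112008 rad, θ = 181.4° → φ = 21.946°, λ = 29.472°.

latitude 21.946°, longitude 29.472°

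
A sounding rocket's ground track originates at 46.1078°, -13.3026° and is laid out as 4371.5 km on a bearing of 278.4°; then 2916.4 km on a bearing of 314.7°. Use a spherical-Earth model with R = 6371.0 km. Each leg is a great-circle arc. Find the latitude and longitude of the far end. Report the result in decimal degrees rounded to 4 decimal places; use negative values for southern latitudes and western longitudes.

latitude 53.2438°, longitude -98.1191°

Apply the spherical direct solution leg by leg, carrying full precision between legs.
Leg 1: from (46.1078°, -13.3026°), δ = 4371.5/6371 = 0.686156 rad, θ = 278.4° → φ = 38.4420°, λ = -66.4547°.
Leg 2: from (38.4420°, -66.4547°), δ = 2916.4/6371 = 0.457762 rad, θ = 314.7° → φ = 53.2438°, λ = -98.1191°.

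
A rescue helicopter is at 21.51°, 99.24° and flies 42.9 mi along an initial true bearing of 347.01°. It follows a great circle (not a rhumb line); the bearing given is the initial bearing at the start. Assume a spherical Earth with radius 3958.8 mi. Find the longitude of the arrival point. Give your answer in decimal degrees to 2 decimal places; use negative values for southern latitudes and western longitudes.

The arc subtends δ = 42.9/3958.8 = 0.010837 rad at the centre.
Converting: φ₁ = 0.375420 rad, θ = 6.056467 rad.
Applying the spherical law of cosines for sides, sin φ₂ = sin φ₁ cos δ + cos φ₁ sin δ cos θ = 0.376466, so φ₂ = 22.11°.
Then Δλ = atan2(-0.002266, 0.861905) = -0.002629 rad, from sin θ sin δ cos φ₁ over cos δ − sin φ₁ sin φ₂.
λ₂ = λ₁ + Δλ = 99.09°.

longitude 99.09°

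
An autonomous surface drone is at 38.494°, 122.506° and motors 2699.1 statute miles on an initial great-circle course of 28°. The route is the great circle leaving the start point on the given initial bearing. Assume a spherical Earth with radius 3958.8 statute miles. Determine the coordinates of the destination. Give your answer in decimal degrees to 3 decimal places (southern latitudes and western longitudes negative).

Central angle δ = d/R = 0.681798 rad.
Converting: φ₁ = 0.671847 rad, θ = 0.488692 rad.
Applying the spherical law of cosines for sides, sin φ₂ = sin φ₁ cos δ + cos φ₁ sin δ cos θ = 0.918781, so φ₂ = 66.749°.
For the longitude increment, Δλ = atan2( sin θ sin δ cos φ₁, cos δ − sin φ₁ sin φ₂ ) = atan2(0.231559, 0.204562) = 48.542°.
λ₂ = 122.506° + 48.542° = 171.048°.

latitude 66.749°, longitude 171.048°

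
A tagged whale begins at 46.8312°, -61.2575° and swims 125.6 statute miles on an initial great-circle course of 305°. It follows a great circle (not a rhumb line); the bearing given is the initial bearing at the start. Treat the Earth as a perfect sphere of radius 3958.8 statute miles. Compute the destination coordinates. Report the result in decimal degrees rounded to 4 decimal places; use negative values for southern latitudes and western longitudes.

Angular distance δ = d/R = 125.6 / 3958.8 = 0.031727 rad.
Converting: φ₁ = 0.817359 rad, θ = 5.323254 rad.
Destination latitude: φ₂ = arcsin( sin φ₁ cos δ + cos φ₁ sin δ cos θ ) = arcsin(0.741422) = 47.8527°.
Then Δλ = atan2(-0.017777, 0.458747) = -0.038733 rad, from sin θ sin δ cos φ₁ over cos δ − sin φ₁ sin φ₂.
Hence λ₂ = -61.2575° + -2.2192° = -63.4767°.

latitude 47.8527°, longitude -63.4767°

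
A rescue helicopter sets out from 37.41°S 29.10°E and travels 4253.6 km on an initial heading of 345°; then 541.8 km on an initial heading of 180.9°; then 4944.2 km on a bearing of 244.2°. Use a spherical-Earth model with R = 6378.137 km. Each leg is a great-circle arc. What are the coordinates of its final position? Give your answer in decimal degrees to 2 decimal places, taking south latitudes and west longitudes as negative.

Apply the spherical direct solution leg by leg, carrying full precision between legs.
Leg 1: from (-37.41°, 29.10°), δ = 4253.6/6378.137 = 0.666903 rad, θ = 345° → φ = -0.16°, λ = 19.89°.
Leg 2: from (-0.16°, 19.89°), δ = 541.8/6378.137 = 0.084946 rad, θ = 180.9° → φ = -5.02°, λ = 19.81°.
Leg 3: from (-5.02°, 19.81°), δ = 4944.2/6378.137 = 0.775179 rad, θ = 244.2° → φ = -21.47°, λ = -22.80°.

latitude -21.47°, longitude -22.80°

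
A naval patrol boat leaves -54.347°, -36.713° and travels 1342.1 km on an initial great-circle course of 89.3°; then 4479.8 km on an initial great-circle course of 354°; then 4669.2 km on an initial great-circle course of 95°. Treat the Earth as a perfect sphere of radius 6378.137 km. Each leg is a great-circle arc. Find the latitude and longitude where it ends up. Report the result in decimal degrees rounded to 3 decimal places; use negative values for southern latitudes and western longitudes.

Apply the spherical direct solution leg by leg, carrying full precision between legs.
Leg 1: from (-54.347°, -36.713°), δ = 1342.1/6378.137 = 0.210422 rad, θ = 89.3° → φ = -52.481°, λ = -16.657°.
Leg 2: from (-52.481°, -16.657°), δ = 4479.8/6378.137 = 0.702368 rad, θ = 354° → φ = -12.365°, λ = -20.621°.
Leg 3: from (-12.365°, -20.621°), δ = 4669.2/6378.137 = 0.732063 rad, θ = 95° → φ = -12.485°, λ = 22.378°.

latitude -12.485°, longitude 22.378°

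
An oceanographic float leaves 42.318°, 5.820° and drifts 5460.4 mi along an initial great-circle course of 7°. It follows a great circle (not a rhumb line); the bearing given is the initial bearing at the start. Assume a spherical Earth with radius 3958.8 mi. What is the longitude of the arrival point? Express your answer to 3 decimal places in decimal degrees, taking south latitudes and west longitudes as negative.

longitude 172.748°

Central angle δ = d/R = 1.379307 rad.
Converting: φ₁ = 0.738588 rad, θ = 0.122173 rad.
sin φ₂ = sin φ₁ cos δ + cos φ₁ sin δ cos θ = (0.673245)(0.190321) + (0.739420)(0.981722)(0.992546) = 0.848626
φ₂ = asin(0.848626) = 1.013383 rad = 58.063°.
Δλ = atan2( sin θ sin δ cos φ₁ , cos δ − sin φ₁ sin φ₂ ) = atan2(0.088465, -0.381012) = 2.913450 rad = 166.928°.
λ₂ = 5.820° + 166.928° = 172.748°.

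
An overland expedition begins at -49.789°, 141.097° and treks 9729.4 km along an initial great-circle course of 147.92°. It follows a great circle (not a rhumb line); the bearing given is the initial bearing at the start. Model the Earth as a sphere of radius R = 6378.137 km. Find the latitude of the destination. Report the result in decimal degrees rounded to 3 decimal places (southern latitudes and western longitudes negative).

δ = 9729.4/6378.137 = 1.525430 rad (87.4007°).
Converting: φ₁ = -0.868982 rad, θ = 2.581691 rad.
Destination latitude: φ₂ = arcsin( sin φ₁ cos δ + cos φ₁ sin δ cos θ ) = arcsin(-0.581096) = -35.528°.
Then Δλ = atan2(0.342530, -0.398416) = 2.431477 rad, from sin θ sin δ cos φ₁ over cos δ − sin φ₁ sin φ₂.
λ₂ = 141.097° + 139.313° = 280.410°, normalized to (−180°, 180°] → -79.590°.

latitude -35.528°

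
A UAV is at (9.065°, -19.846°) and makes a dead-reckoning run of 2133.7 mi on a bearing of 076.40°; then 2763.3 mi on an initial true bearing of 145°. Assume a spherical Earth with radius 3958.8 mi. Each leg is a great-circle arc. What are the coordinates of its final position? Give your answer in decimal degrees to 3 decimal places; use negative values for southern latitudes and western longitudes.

latitude -18.315°, longitude 34.057°

Apply the spherical direct solution leg by leg, carrying full precision between legs.
Leg 1: from (9.065°, -19.846°), δ = 2133.7/3958.8 = 0.538976 rad, θ = 76.4° → φ = 14.738°, λ = 11.207°.
Leg 2: from (14.738°, 11.207°), δ = 2763.3/3958.8 = 0.698015 rad, θ = 145° → φ = -18.315°, λ = 34.057°.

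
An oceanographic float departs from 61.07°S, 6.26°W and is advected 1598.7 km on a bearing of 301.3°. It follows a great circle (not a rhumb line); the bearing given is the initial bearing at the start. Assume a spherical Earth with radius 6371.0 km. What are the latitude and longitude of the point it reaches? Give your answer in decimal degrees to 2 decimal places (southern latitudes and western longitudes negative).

latitude -51.76°, longitude -26.31°

Angular distance δ = d/R = 1598.7 / 6371 = 0.250934 rad.
With φ₁ = -61.07° = -1.065873 rad and θ = 301.3° = 5.258677 rad:
sin φ₂ = sin φ₁ cos δ + cos φ₁ sin δ cos θ = (-0.875211)(0.968681) + (0.483741)(0.248309)(0.519519) = -0.785397
φ₂ = asin(-0.785397) = -0.903338 rad = -51.76°.
Δλ = atan2( sin θ sin δ cos φ₁ , cos δ − sin φ₁ sin φ₂ ) = atan2(-0.102635, 0.281292) = -0.349860 rad = -20.05°.
λ₂ = λ₁ + Δλ = -26.31°.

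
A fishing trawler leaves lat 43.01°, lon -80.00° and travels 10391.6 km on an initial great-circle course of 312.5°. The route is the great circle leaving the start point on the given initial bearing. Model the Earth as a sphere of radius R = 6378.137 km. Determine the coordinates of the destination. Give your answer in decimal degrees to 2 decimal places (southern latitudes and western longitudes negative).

Central angle δ = d/R = 1.629253 rad.
Converting: φ₁ = 0.750666 rad, θ = 5.454154 rad.
sin φ₂ = sin φ₁ cos δ + cos φ₁ sin δ cos θ = (0.682126)(-0.058424) + (0.731235)(0.998292)(0.675590) = 0.453319
φ₂ = asin(0.453319) = 0.470485 rad = 26.96°.
Δλ = atan2( sin θ sin δ cos φ₁ , cos δ − sin φ₁ sin φ₂ ) = atan2(-0.538202, -0.367644) = -2.170088 rad = -124.34°.
λ₂ = -80.00° + -124.34° = -204.34°, normalized to (−180°, 180°] → 155.66°.

latitude 26.96°, longitude 155.66°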